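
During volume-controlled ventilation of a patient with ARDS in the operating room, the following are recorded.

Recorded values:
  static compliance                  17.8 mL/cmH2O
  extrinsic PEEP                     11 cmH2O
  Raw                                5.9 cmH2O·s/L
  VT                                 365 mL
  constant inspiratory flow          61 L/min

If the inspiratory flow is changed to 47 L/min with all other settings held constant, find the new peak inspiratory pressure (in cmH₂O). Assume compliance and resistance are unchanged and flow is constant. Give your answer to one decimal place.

36.1

Flow: 61 L/min ÷ 60 = 1.0167 L/s.
New flow: 47 L/min ÷ 60 = 0.7833 L/s.
PIP = Vt/C + R·V̇ + PEEP (constant-flow equation of motion).
Only the resistive term changes: ΔPIP = R × ΔV̇ = 5.9 × (0.7833 − 1.0167) = 5.9 × -0.2334 = -1.377 cmH2O.
Original PIP = 365/17.8 + 5.9×1.0167 + 11 = 37.504 cmH2O; new PIP = 37.504 + (-1.377) = 36.127 cmH2O.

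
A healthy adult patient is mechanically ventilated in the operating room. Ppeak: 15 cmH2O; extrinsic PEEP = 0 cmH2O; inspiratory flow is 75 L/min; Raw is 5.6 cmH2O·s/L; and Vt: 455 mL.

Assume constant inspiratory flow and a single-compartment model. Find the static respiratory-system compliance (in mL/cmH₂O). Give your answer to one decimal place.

Flow: 75 L/min ÷ 60 = 1.25 L/s.
Equation of motion (constant flow): PIP = Vt/C + R·V̇ + PEEP.
Vt/C = PIP − R·V̇ − PEEP = 15 − 5.6×1.25 − 0 = 15 − 7.0 − 0 = 8.0 cmH2O.
C = Vt / 8.0 = 455 / 8.0 = 56.875 mL/cmH2O.

56.9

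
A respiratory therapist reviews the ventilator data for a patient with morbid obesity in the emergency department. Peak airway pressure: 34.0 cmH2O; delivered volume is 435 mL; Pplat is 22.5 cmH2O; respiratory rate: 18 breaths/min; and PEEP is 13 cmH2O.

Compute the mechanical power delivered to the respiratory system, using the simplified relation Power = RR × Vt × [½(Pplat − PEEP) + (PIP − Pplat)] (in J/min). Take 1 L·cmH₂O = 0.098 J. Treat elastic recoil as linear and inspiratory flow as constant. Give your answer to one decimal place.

Per-breath work = Vt × [½(Pplat−PEEP) + (PIP−Pplat)] = 0.435 × [0.5×9.5 + 11.5] = 0.435 × 16.25 = 7.069 L·cmH2O.
Power = 18 × 7.069 = 127.24 L·cmH2O/min.
× 0.098 J/(L·cmH2O) → 12.47 J/min.

12.5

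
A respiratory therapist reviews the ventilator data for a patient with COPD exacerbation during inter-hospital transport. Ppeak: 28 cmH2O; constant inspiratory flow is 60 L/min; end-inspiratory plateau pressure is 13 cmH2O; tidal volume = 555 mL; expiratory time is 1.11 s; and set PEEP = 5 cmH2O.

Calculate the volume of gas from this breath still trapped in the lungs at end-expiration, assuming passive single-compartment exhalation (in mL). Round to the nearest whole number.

Flow: 60 L/min ÷ 60 = 1 L/s.
R = (PIP − Pplat)/V̇ = (28 − 13) / 1 = 15.0/1 = 15.0 cmH2O·s/L.
C = Vt/(Pplat − PEEP) = 555.0 / (13 − 5) = 555.0/8.0 = 69.375 mL/cmH2O.
τ = R × C = 15.0 × 0.06938 L/cmH2O = 1.041 s.
Fraction remaining = e^(−Te/τ) = e^(−1.11/1.041) = 0.3443.
Trapped volume = 555.0 × 0.3443 = 191.09 mL.

191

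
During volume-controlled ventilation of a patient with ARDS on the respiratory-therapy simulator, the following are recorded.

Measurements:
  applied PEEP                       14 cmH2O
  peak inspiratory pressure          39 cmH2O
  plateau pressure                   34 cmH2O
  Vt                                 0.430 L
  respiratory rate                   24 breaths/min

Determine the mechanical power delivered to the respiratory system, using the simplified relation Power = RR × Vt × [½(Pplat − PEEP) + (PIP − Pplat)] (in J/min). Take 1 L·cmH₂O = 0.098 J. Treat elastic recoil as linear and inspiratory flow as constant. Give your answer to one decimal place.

Per-breath work = Vt × [½(Pplat−PEEP) + (PIP−Pplat)] = 0.430 × [0.5×20.0 + 5.0] = 0.430 × 15.0 = 6.45 L·cmH2O.
Power = 24 × 6.45 = 154.8 L·cmH2O/min.
× 0.098 J/(L·cmH2O) → 15.17 J/min.

15.2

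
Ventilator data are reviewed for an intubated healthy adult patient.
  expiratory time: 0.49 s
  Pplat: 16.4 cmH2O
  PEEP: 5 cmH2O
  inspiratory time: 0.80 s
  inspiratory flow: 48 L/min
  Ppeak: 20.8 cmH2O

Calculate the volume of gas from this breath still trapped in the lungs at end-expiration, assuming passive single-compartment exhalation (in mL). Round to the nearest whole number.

131

Flow: 48 L/min ÷ 60 = 0.8 L/s.
Vt = flow × Ti = 0.8 L/s × 0.80 s × 1000 mL/L = 640.0 mL.
R = (PIP − Pplat)/V̇ = (20.8 − 16.4) / 0.8 = 4.4/0.8 = 5.5 cmH2O·s/L.
C = Vt/(Pplat − PEEP) = 640.0 / (16.4 − 5) = 640.0/11.4 = 56.14 mL/cmH2O.
τ = R × C = 5.5 × 0.05614 L/cmH2O = 0.3088 s.
Fraction remaining = e^(−Te/τ) = e^(−0.49/0.3088) = 0.2046.
Trapped volume = 640.0 × 0.2046 = 130.94 mL.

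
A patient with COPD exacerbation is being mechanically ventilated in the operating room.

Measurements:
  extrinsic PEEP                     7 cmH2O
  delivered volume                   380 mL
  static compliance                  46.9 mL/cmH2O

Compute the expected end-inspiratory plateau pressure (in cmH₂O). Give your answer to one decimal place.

15.1

Pplat = PEEP + Vt / Cstat = 7 + 380 / 46.9 = 7 + 8.102 = 15.102 cmH2O.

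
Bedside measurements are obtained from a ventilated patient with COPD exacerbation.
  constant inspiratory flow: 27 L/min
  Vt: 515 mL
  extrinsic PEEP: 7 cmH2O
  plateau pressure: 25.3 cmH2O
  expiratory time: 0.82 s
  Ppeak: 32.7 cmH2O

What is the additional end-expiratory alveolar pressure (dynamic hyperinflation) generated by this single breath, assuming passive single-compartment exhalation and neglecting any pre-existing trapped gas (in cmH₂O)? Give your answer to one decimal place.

Flow: 27 L/min ÷ 60 = 0.45 L/s.
R = (PIP − Pplat)/V̇ = (32.7 − 25.3) / 0.45 = 7.4/0.45 = 16.444 cmH2O·s/L.
C = Vt/(Pplat − PEEP) = 515.0 / (25.3 − 7) = 515.0/18.3 = 28.142 mL/cmH2O.
τ = R × C = 16.444 × 0.02814 L/cmH2O = 0.4627 s.
Fraction remaining = e^(−Te/τ) = e^(−0.82/0.4627) = 0.17; trapped volume = 515.0 × 0.17 = 87.55 mL.
Additional alveolar pressure from trapping ≈ V_trapped / C = 87.55 / 28.142 = 3.111 cmH2O.

3.1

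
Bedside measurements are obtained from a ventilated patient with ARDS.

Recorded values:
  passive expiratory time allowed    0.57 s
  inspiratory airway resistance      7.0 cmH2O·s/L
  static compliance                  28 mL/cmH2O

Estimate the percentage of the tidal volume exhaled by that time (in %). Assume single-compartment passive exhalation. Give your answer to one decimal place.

94.5

τ = R × C = 7.0 × 28 mL/cmH2O = 7.0 × 0.028 L/cmH2O = 0.196 s.
Passive exhalation: V(t)/V₀ = e^(−t/τ) = e^(−0.57/0.196) = 0.05458.
Fraction exhaled = 1 − 0.05458 = 0.9454 → 94.54%.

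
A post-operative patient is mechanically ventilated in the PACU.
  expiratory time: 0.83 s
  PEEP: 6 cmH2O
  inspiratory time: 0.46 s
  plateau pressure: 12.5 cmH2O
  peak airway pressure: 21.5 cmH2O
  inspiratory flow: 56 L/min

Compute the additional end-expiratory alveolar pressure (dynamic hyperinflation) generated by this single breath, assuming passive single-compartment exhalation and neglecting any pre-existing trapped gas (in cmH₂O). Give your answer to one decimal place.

Flow: 56 L/min ÷ 60 = 0.9333 L/s.
Vt = flow × Ti = 0.9333 L/s × 0.46 s × 1000 mL/L = 429.32 mL.
R = (PIP − Pplat)/V̇ = (21.5 − 12.5) / 0.9333 = 9.0/0.9333 = 9.643 cmH2O·s/L.
C = Vt/(Pplat − PEEP) = 429.32 / (12.5 − 6) = 429.32/6.5 = 66.049 mL/cmH2O.
τ = R × C = 9.643 × 0.06605 L/cmH2O = 0.6369 s.
Fraction remaining = e^(−Te/τ) = e^(−0.83/0.6369) = 0.2717; trapped volume = 429.32 × 0.2717 = 116.65 mL.
Additional alveolar pressure from trapping ≈ V_trapped / C = 116.65 / 66.049 = 1.766 cmH2O.

1.8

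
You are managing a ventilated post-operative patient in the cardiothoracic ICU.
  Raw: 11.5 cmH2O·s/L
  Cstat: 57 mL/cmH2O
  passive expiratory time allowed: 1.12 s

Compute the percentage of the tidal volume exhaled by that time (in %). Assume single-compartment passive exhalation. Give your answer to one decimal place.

81.9

τ = R × C = 11.5 × 57 mL/cmH2O = 11.5 × 0.057 L/cmH2O = 0.6555 s.
Passive exhalation: V(t)/V₀ = e^(−t/τ) = e^(−1.12/0.6555) = 0.1811.
Fraction exhaled = 1 − 0.1811 = 0.8189 → 81.89%.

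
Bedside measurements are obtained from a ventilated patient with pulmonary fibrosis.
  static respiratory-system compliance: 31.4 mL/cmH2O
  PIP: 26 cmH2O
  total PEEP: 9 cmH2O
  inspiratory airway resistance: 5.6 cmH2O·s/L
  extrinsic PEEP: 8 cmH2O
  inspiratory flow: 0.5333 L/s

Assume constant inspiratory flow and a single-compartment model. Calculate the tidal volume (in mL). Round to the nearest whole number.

440

Total PEEP = 9 cmH2O (set 8 + intrinsic 1); this is the baseline alveolar pressure.
Equation of motion (constant flow): PIP = Vt/C + R·V̇ + PEEP.
Vt/C = PIP − R·V̇ − PEEP = 26 − 2.986 − 9 = 14.014 cmH2O.
Vt = C × 14.014 = 31.4 × 14.014 = 440.04 mL.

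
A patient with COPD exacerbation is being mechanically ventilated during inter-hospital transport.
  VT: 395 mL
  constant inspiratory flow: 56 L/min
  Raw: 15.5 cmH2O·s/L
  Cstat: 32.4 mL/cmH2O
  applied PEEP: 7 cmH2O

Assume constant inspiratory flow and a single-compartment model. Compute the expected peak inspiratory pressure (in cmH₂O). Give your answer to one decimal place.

Flow: 56 L/min ÷ 60 = 0.9333 L/s.
Equation of motion (constant flow): PIP = Vt/C + R·V̇ + PEEP.
PIP = 395/32.4 + 15.5×0.9333 + 7 = 12.191 + 14.466 + 7 = 33.657 cmH2O.

33.7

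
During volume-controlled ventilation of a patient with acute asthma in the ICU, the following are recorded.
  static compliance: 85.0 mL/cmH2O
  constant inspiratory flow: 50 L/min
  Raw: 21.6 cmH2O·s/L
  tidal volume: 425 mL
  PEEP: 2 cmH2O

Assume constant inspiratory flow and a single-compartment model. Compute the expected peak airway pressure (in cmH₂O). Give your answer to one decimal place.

Flow: 50 L/min ÷ 60 = 0.8333 L/s.
Equation of motion (constant flow): PIP = Vt/C + R·V̇ + PEEP.
PIP = 425/85.0 + 21.6×0.8333 + 2 = 5.0 + 17.999 + 2 = 24.999 cmH2O.

25.0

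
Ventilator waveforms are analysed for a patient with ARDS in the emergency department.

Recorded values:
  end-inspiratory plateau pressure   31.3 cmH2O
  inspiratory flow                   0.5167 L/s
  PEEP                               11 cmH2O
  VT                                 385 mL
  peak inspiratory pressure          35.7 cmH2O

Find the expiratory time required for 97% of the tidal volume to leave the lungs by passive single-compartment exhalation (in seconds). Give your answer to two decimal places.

0.57

R = (PIP − Pplat)/V̇ = (35.7 − 31.3) / 0.5167 = 4.4/0.5167 = 8.516 cmH2O·s/L.
C = Vt/(Pplat − PEEP) = 385.0 / (31.3 − 11) = 385.0/20.3 = 18.966 mL/cmH2O.
τ = R × C = 8.516 × 0.01897 L/cmH2O = 0.1615 s.
t = −τ·ln(1 − 0.97) = −0.1615·ln(0.03) = 0.5663 s.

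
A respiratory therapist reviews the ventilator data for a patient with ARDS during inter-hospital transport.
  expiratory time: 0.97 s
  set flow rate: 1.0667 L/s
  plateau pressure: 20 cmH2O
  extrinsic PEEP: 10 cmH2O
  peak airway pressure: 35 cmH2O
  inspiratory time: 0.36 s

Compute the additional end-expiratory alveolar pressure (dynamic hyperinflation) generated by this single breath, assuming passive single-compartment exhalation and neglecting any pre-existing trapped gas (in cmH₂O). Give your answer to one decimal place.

1.7

Vt = flow × Ti = 1.0667 L/s × 0.36 s × 1000 mL/L = 384.01 mL.
R = (PIP − Pplat)/V̇ = (35 − 20) / 1.0667 = 15.0/1.0667 = 14.062 cmH2O·s/L.
C = Vt/(Pplat − PEEP) = 384.01 / (20 − 10) = 384.01/10.0 = 38.401 mL/cmH2O.
τ = R × C = 14.062 × 0.0384 L/cmH2O = 0.54 s.
Fraction remaining = e^(−Te/τ) = e^(−0.97/0.54) = 0.1659; trapped volume = 384.01 × 0.1659 = 63.707 mL.
Additional alveolar pressure from trapping ≈ V_trapped / C = 63.707 / 38.401 = 1.659 cmH2O.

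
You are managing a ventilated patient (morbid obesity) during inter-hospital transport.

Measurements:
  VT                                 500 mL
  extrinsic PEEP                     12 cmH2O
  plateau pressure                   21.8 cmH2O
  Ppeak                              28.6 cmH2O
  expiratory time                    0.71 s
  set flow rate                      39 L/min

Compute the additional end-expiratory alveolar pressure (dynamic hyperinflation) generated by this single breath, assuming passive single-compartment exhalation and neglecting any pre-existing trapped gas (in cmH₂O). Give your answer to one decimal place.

Flow: 39 L/min ÷ 60 = 0.65 L/s.
R = (PIP − Pplat)/V̇ = (28.6 − 21.8) / 0.65 = 6.8/0.65 = 10.462 cmH2O·s/L.
C = Vt/(Pplat − PEEP) = 500.0 / (21.8 − 12) = 500.0/9.8 = 51.02 mL/cmH2O.
τ = R × C = 10.462 × 0.05102 L/cmH2O = 0.5338 s.
Fraction remaining = e^(−Te/τ) = e^(−0.71/0.5338) = 0.2645; trapped volume = 500.0 × 0.2645 = 132.25 mL.
Additional alveolar pressure from trapping ≈ V_trapped / C = 132.25 / 51.02 = 2.592 cmH2O.

2.6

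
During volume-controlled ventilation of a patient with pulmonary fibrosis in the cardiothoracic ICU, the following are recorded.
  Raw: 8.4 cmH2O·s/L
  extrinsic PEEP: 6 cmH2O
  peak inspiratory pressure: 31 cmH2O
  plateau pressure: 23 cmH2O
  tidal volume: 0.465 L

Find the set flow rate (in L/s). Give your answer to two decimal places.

0.95

flow = (PIP − Pplat) / Raw = 8.0 / 8.4 = 0.9524 L/s.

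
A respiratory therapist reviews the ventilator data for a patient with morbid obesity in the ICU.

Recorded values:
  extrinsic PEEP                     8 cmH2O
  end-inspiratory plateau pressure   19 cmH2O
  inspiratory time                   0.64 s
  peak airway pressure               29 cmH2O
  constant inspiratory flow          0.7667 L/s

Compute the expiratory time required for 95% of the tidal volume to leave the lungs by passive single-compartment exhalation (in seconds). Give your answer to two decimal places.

1.74

Vt = flow × Ti = 0.7667 L/s × 0.64 s × 1000 mL/L = 490.69 mL.
R = (PIP − Pplat)/V̇ = (29 − 19) / 0.7667 = 10.0/0.7667 = 13.043 cmH2O·s/L.
C = Vt/(Pplat − PEEP) = 490.69 / (19 − 8) = 490.69/11.0 = 44.608 mL/cmH2O.
τ = R × C = 13.043 × 0.04461 L/cmH2O = 0.5818 s.
t = −τ·ln(1 − 0.95) = −0.5818·ln(0.05) = 1.743 s.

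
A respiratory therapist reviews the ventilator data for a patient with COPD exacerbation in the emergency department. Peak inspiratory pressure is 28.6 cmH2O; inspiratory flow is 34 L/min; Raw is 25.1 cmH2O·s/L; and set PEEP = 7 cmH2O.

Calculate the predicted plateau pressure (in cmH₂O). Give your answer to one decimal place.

Flow: 34 L/min ÷ 60 = 0.5667 L/s.
Pplat = PIP − Raw × flow = 28.6 − 25.1 × 0.5667 = 28.6 − 14.224 = 14.376 cmH2O.

14.4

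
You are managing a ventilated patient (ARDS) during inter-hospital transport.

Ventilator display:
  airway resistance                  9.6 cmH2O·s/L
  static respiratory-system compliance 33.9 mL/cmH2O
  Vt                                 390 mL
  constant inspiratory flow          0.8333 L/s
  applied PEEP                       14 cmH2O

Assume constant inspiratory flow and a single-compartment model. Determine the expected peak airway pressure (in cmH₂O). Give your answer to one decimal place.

33.5

Equation of motion (constant flow): PIP = Vt/C + R·V̇ + PEEP.
PIP = 390/33.9 + 9.6×0.8333 + 14 = 11.504 + 8.0 + 14 = 33.504 cmH2O.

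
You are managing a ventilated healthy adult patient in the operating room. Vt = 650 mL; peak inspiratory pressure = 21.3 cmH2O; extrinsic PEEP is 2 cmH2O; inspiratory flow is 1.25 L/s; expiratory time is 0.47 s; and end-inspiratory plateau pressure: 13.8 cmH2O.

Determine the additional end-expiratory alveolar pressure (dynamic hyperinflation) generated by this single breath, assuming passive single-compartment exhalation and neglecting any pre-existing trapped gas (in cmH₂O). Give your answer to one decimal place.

2.8

R = (PIP − Pplat)/V̇ = (21.3 − 13.8) / 1.25 = 7.5/1.25 = 6.0 cmH2O·s/L.
C = Vt/(Pplat − PEEP) = 650.0 / (13.8 − 2) = 650.0/11.8 = 55.085 mL/cmH2O.
τ = R × C = 6.0 × 0.05509 L/cmH2O = 0.3305 s.
Fraction remaining = e^(−Te/τ) = e^(−0.47/0.3305) = 0.2412; trapped volume = 650.0 × 0.2412 = 156.78 mL.
Additional alveolar pressure from trapping ≈ V_trapped / C = 156.78 / 55.085 = 2.846 cmH2O.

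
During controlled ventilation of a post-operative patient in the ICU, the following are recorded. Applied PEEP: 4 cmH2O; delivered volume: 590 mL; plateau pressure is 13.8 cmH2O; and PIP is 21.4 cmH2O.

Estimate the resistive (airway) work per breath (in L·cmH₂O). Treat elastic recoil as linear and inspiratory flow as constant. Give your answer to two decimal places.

4.48

With constant inspiratory flow the resistive pressure is constant at PIP − Pplat = 21.4 − 13.8 = 7.6 cmH2O, so resistive work = 7.6 × 0.590 = 4.484 L·cmH2O.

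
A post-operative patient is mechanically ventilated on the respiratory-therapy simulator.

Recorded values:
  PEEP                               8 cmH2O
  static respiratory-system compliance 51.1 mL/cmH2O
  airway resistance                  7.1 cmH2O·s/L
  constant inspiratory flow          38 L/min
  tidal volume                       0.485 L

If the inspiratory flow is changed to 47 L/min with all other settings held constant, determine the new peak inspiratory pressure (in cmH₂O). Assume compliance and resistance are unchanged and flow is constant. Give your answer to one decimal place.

23.1

Flow: 38 L/min ÷ 60 = 0.6333 L/s.
New flow: 47 L/min ÷ 60 = 0.7833 L/s.
PIP = Vt/C + R·V̇ + PEEP (constant-flow equation of motion).
Only the resistive term changes: ΔPIP = R × ΔV̇ = 7.1 × (0.7833 − 0.6333) = 7.1 × 0.15 = 1.065 cmH2O.
Original PIP = 485/51.1 + 7.1×0.6333 + 8 = 21.988 cmH2O; new PIP = 21.988 + (1.065) = 23.053 cmH2O.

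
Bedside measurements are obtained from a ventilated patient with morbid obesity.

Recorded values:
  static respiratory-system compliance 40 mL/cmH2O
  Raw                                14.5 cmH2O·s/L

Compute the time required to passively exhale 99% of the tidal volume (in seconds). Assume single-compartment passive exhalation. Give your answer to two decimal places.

2.67

τ = R × C = 14.5 × 40 mL/cmH2O = 14.5 × 0.040 L/cmH2O = 0.58 s.
Exhaled fraction f = 1 − e^(−t/τ) → t = −τ·ln(1 − f) = −0.58·ln(0.01) = 2.671 s.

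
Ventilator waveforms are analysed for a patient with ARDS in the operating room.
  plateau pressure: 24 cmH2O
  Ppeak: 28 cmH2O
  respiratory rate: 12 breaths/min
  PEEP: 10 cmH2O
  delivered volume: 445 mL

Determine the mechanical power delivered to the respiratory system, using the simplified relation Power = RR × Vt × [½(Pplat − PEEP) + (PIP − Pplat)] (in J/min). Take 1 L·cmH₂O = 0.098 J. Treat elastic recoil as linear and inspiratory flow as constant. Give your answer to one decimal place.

5.8

Per-breath work = Vt × [½(Pplat−PEEP) + (PIP−Pplat)] = 0.445 × [0.5×14.0 + 4.0] = 0.445 × 11.0 = 4.895 L·cmH2O.
Power = 12 × 4.895 = 58.74 L·cmH2O/min.
× 0.098 J/(L·cmH2O) → 5.757 J/min.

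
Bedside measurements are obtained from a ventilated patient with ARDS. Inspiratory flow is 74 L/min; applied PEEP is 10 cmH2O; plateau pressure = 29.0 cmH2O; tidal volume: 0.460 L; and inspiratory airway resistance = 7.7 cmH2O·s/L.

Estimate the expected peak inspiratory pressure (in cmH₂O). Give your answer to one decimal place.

Flow: 74 L/min ÷ 60 = 1.2333 L/s.
PIP = Pplat + Raw × flow = 29.0 + 7.7 × 1.2333 = 29.0 + 9.496 = 38.496 cmH2O.

38.5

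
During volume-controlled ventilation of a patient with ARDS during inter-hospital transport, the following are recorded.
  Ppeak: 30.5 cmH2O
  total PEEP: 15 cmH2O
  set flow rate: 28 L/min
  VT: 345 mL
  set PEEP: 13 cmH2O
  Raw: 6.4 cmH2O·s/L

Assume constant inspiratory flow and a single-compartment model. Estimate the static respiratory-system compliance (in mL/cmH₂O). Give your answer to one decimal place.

27.6

Flow: 28 L/min ÷ 60 = 0.4667 L/s.
Total PEEP = 15 cmH2O (set 13 + intrinsic 2); this is the baseline alveolar pressure.
Equation of motion (constant flow): PIP = Vt/C + R·V̇ + PEEP.
Vt/C = PIP − R·V̇ − PEEP = 30.5 − 6.4×0.4667 − 15 = 30.5 − 2.987 − 15 = 12.513 cmH2O.
C = Vt / 12.513 = 345 / 12.513 = 27.571 mL/cmH2O.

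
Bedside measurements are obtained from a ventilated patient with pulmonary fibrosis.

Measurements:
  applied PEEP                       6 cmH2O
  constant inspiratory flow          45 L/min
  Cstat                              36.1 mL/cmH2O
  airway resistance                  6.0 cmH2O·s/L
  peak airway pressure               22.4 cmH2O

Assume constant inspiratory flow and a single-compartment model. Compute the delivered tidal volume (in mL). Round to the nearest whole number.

Flow: 45 L/min ÷ 60 = 0.75 L/s.
Equation of motion (constant flow): PIP = Vt/C + R·V̇ + PEEP.
Vt/C = PIP − R·V̇ − PEEP = 22.4 − 4.5 − 6 = 11.9 cmH2O.
Vt = C × 11.9 = 36.1 × 11.9 = 429.59 mL.

430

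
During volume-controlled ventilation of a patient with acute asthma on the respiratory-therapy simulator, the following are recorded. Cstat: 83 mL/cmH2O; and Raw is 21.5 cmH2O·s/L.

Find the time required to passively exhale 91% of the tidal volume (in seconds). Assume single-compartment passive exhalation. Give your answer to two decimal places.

τ = R × C = 21.5 × 83 mL/cmH2O = 21.5 × 0.083 L/cmH2O = 1.785 s.
Exhaled fraction f = 1 − e^(−t/τ) → t = −τ·ln(1 − f) = −1.785·ln(0.09) = 4.298 s.

4.30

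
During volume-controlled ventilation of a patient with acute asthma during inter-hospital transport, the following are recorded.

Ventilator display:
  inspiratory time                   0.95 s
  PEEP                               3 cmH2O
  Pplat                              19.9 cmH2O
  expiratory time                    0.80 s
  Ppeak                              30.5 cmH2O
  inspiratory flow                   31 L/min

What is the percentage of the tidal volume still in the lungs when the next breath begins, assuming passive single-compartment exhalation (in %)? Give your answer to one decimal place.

Flow: 31 L/min ÷ 60 = 0.5167 L/s.
Vt = flow × Ti = 0.5167 L/s × 0.95 s × 1000 mL/L = 490.87 mL.
R = (PIP − Pplat)/V̇ = (30.5 − 19.9) / 0.5167 = 10.6/0.5167 = 20.515 cmH2O·s/L.
C = Vt/(Pplat − PEEP) = 490.87 / (19.9 − 3) = 490.87/16.9 = 29.046 mL/cmH2O.
τ = R × C = 20.515 × 0.02905 L/cmH2O = 0.596 s.
Fraction remaining at end-expiration = e^(−Te/τ) = e^(−0.80/0.596) = 0.2612 → 26.12%.

26.1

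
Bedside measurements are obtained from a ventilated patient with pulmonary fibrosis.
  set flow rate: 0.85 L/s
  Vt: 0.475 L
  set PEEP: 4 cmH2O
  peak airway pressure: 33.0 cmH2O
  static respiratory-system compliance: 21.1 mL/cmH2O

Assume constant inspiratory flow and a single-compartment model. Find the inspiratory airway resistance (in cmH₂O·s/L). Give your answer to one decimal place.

Equation of motion (constant flow): PIP = Vt/C + R·V̇ + PEEP.
R·V̇ = PIP − Vt/C − PEEP = 33.0 − 475/21.1 − 4 = 33.0 − 22.512 − 4 = 6.488 cmH2O.
R = 6.488 / 0.85 = 7.633 cmH2O·s/L.

7.6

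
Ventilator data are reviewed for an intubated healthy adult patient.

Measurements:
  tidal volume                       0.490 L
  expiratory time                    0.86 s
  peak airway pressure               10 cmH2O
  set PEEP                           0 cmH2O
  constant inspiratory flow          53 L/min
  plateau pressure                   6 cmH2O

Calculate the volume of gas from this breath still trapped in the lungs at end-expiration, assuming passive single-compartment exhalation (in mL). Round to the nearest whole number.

Flow: 53 L/min ÷ 60 = 0.8833 L/s.
R = (PIP − Pplat)/V̇ = (10 − 6) / 0.8833 = 4.0/0.8833 = 4.528 cmH2O·s/L.
C = Vt/(Pplat − PEEP) = 490.0 / (6 − 0) = 490.0/6.0 = 81.667 mL/cmH2O.
τ = R × C = 4.528 × 0.08167 L/cmH2O = 0.3698 s.
Fraction remaining = e^(−Te/τ) = e^(−0.86/0.3698) = 0.09773.
Trapped volume = 490.0 × 0.09773 = 47.888 mL.

48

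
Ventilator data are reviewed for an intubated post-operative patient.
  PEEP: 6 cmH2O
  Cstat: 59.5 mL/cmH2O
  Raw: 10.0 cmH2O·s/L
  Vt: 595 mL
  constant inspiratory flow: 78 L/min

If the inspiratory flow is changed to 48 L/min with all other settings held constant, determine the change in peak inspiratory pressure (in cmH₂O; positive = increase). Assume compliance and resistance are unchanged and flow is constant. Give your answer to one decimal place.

-5.0

Flow: 78 L/min ÷ 60 = 1.3 L/s.
New flow: 48 L/min ÷ 60 = 0.8 L/s.
PIP = Vt/C + R·V̇ + PEEP (constant-flow equation of motion).
Only the resistive term changes: ΔPIP = R × ΔV̇ = 10.0 × (0.8 − 1.3) = 10.0 × -0.5 = -5.0 cmH2O.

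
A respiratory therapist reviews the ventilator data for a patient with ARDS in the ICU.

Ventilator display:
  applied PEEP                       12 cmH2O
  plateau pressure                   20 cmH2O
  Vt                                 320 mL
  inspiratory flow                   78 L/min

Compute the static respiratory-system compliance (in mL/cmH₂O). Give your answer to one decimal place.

Cstat = Vt / (Pplat − PEEP) = 320 / (20 − 12) = 320 / 8.0 = 40.0 mL/cmH2O.

40.0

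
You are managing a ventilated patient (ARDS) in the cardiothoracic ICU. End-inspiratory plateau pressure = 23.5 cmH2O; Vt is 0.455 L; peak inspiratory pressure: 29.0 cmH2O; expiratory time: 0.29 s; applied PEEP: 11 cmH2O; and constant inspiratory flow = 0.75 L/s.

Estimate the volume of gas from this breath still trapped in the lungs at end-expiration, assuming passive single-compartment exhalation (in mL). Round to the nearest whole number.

R = (PIP − Pplat)/V̇ = (29.0 − 23.5) / 0.75 = 5.5/0.75 = 7.333 cmH2O·s/L.
C = Vt/(Pplat − PEEP) = 455.0 / (23.5 − 11) = 455.0/12.5 = 36.4 mL/cmH2O.
τ = R × C = 7.333 × 0.0364 L/cmH2O = 0.2669 s.
Fraction remaining = e^(−Te/τ) = e^(−0.29/0.2669) = 0.3374.
Trapped volume = 455.0 × 0.3374 = 153.52 mL.

154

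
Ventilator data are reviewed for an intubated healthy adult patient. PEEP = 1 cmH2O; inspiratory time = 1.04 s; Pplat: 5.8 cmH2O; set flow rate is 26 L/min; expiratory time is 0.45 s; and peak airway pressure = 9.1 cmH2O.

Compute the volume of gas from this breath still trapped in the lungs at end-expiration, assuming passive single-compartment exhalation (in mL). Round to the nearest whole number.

Flow: 26 L/min ÷ 60 = 0.4333 L/s.
Vt = flow × Ti = 0.4333 L/s × 1.04 s × 1000 mL/L = 450.63 mL.
R = (PIP − Pplat)/V̇ = (9.1 − 5.8) / 0.4333 = 3.3/0.4333 = 7.616 cmH2O·s/L.
C = Vt/(Pplat − PEEP) = 450.63 / (5.8 − 1) = 450.63/4.8 = 93.881 mL/cmH2O.
τ = R × C = 7.616 × 0.09388 L/cmH2O = 0.715 s.
Fraction remaining = e^(−Te/τ) = e^(−0.45/0.715) = 0.5329.
Trapped volume = 450.63 × 0.5329 = 240.14 mL.

240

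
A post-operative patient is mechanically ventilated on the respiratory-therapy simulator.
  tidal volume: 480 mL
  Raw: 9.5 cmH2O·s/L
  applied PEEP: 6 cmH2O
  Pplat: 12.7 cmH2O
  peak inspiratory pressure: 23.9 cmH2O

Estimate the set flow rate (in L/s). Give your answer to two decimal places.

1.18

flow = (PIP − Pplat) / Raw = 11.2 / 9.5 = 1.179 L/s.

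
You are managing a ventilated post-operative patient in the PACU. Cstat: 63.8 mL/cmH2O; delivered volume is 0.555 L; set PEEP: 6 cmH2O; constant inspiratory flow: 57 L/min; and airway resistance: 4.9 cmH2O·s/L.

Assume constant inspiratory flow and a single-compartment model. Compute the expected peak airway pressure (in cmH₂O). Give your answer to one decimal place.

19.4

Flow: 57 L/min ÷ 60 = 0.95 L/s.
Equation of motion (constant flow): PIP = Vt/C + R·V̇ + PEEP.
PIP = 555/63.8 + 4.9×0.95 + 6 = 8.699 + 4.655 + 6 = 19.354 cmH2O.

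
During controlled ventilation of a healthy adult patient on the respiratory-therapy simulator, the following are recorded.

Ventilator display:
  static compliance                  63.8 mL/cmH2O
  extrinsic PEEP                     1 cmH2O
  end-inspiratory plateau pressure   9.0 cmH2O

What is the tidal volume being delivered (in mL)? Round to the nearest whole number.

Vt = Cstat × (Pplat − PEEP) = 63.8 × (9.0 − 1) = 63.8 × 8.0 = 510.4 mL.

510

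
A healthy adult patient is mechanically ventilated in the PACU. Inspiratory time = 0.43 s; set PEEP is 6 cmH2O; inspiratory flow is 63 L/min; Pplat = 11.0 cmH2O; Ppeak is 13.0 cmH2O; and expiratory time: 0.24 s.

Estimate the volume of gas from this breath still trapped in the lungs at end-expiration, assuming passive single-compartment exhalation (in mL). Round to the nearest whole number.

Flow: 63 L/min ÷ 60 = 1.05 L/s.
Vt = flow × Ti = 1.05 L/s × 0.43 s × 1000 mL/L = 451.5 mL.
R = (PIP − Pplat)/V̇ = (13.0 − 11.0) / 1.05 = 2.0/1.05 = 1.905 cmH2O·s/L.
C = Vt/(Pplat − PEEP) = 451.5 / (11.0 − 6) = 451.5/5.0 = 90.3 mL/cmH2O.
τ = R × C = 1.905 × 0.0903 L/cmH2O = 0.172 s.
Fraction remaining = e^(−Te/τ) = e^(−0.24/0.172) = 0.2477.
Trapped volume = 451.5 × 0.2477 = 111.84 mL.

112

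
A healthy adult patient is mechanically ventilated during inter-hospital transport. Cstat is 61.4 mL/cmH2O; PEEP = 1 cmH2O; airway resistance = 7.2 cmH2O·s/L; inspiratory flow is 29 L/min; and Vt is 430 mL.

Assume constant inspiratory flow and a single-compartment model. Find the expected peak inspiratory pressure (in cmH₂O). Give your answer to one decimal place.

Flow: 29 L/min ÷ 60 = 0.4833 L/s.
Equation of motion (constant flow): PIP = Vt/C + R·V̇ + PEEP.
PIP = 430/61.4 + 7.2×0.4833 + 1 = 7.003 + 3.48 + 1 = 11.483 cmH2O.

11.5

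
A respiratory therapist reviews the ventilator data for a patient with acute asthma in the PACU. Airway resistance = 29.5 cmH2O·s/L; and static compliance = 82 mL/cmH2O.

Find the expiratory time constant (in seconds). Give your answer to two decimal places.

2.42

τ = R × C = 29.5 × 82 mL/cmH2O = 29.5 × 0.082 L/cmH2O = 2.419 s.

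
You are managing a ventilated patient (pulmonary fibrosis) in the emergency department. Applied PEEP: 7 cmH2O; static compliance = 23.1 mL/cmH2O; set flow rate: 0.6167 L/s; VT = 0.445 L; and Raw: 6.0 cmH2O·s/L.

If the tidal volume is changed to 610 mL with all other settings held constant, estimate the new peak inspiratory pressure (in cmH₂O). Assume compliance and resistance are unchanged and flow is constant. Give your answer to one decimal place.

37.1

PIP = Vt/C + R·V̇ + PEEP (constant-flow equation of motion).
Only the elastic term changes: ΔPIP = ΔVt / C = (610 − 445) / 23.1 = 7.143 cmH2O.
Original PIP = 445/23.1 + 6.0×0.6167 + 7 = 29.964 cmH2O; new PIP = 29.964 + (7.143) = 37.107 cmH2O.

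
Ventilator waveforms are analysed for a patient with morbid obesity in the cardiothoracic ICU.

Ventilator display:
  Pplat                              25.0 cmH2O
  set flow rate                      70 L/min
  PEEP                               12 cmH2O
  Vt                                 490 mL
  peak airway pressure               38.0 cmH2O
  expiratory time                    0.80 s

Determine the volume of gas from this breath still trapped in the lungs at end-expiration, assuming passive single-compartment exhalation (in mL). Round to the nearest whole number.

73

Flow: 70 L/min ÷ 60 = 1.1667 L/s.
R = (PIP − Pplat)/V̇ = (38.0 − 25.0) / 1.1667 = 13.0/1.1667 = 11.143 cmH2O·s/L.
C = Vt/(Pplat − PEEP) = 490.0 / (25.0 − 12) = 490.0/13.0 = 37.692 mL/cmH2O.
τ = R × C = 11.143 × 0.03769 L/cmH2O = 0.42 s.
Fraction remaining = e^(−Te/τ) = e^(−0.80/0.42) = 0.1489.
Trapped volume = 490.0 × 0.1489 = 72.961 mL.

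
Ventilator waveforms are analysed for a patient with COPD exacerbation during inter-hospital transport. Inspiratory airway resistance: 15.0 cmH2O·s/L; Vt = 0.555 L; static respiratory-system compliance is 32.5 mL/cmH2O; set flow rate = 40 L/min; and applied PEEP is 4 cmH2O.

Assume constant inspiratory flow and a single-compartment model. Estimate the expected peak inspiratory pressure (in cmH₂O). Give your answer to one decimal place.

Flow: 40 L/min ÷ 60 = 0.6667 L/s.
Equation of motion (constant flow): PIP = Vt/C + R·V̇ + PEEP.
PIP = 555/32.5 + 15.0×0.6667 + 4 = 17.077 + 10.001 + 4 = 31.078 cmH2O.

31.1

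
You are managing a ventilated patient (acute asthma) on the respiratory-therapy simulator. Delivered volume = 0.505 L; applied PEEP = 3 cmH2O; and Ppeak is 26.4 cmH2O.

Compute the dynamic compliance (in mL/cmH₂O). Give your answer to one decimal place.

Dynamic compliance = Vt / (PIP − PEEP) = 505 / (26.4 − 3) = 505 / 23.4 = 21.581 mL/cmH2O.

21.6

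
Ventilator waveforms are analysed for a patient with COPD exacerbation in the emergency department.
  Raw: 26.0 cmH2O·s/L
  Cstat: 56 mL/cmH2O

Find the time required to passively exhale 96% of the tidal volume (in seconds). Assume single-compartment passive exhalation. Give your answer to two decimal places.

4.69

τ = R × C = 26.0 × 56 mL/cmH2O = 26.0 × 0.056 L/cmH2O = 1.456 s.
Exhaled fraction f = 1 − e^(−t/τ) → t = −τ·ln(1 − f) = −1.456·ln(0.04) = 4.687 s.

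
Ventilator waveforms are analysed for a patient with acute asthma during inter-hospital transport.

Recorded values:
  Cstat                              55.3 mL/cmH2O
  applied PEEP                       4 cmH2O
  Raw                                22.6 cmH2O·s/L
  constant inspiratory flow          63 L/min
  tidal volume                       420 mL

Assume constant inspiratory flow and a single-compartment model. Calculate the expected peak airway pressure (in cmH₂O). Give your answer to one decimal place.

35.3

Flow: 63 L/min ÷ 60 = 1.05 L/s.
Equation of motion (constant flow): PIP = Vt/C + R·V̇ + PEEP.
PIP = 420/55.3 + 22.6×1.05 + 4 = 7.595 + 23.73 + 4 = 35.325 cmH2O.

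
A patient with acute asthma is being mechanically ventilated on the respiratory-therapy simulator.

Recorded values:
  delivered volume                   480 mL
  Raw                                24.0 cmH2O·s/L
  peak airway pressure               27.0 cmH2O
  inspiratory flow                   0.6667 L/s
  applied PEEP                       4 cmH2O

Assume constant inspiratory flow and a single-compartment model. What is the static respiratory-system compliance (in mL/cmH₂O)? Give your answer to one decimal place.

68.6

Equation of motion (constant flow): PIP = Vt/C + R·V̇ + PEEP.
Vt/C = PIP − R·V̇ − PEEP = 27.0 − 24.0×0.6667 − 4 = 27.0 − 16.001 − 4 = 6.999 cmH2O.
C = Vt / 6.999 = 480 / 6.999 = 68.581 mL/cmH2O.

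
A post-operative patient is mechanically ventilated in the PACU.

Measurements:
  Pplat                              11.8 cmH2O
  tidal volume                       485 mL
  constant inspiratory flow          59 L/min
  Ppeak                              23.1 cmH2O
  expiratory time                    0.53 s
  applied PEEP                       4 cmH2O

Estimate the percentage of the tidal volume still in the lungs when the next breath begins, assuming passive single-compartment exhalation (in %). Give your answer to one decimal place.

47.6

Flow: 59 L/min ÷ 60 = 0.9833 L/s.
R = (PIP − Pplat)/V̇ = (23.1 − 11.8) / 0.9833 = 11.3/0.9833 = 11.492 cmH2O·s/L.
C = Vt/(Pplat − PEEP) = 485.0 / (11.8 − 4) = 485.0/7.8 = 62.179 mL/cmH2O.
τ = R × C = 11.492 × 0.06218 L/cmH2O = 0.7146 s.
Fraction remaining at end-expiration = e^(−Te/τ) = e^(−0.53/0.7146) = 0.4763 → 47.63%.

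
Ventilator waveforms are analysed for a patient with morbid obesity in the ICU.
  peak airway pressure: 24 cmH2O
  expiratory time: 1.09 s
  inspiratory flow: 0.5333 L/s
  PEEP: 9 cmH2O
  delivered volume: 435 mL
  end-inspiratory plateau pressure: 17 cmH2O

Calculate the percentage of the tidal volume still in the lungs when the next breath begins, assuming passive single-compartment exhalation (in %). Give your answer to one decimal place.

21.7

R = (PIP − Pplat)/V̇ = (24 − 17) / 0.5333 = 7.0/0.5333 = 13.126 cmH2O·s/L.
C = Vt/(Pplat − PEEP) = 435.0 / (17 − 9) = 435.0/8.0 = 54.375 mL/cmH2O.
τ = R × C = 13.126 × 0.05438 L/cmH2O = 0.7138 s.
Fraction remaining at end-expiration = e^(−Te/τ) = e^(−1.09/0.7138) = 0.2172 → 21.72%.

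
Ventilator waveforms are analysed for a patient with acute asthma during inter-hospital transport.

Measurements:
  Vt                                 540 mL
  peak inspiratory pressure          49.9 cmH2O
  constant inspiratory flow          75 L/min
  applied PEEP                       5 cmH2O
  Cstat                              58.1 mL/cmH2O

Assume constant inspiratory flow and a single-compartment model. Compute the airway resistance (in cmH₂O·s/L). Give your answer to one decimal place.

Flow: 75 L/min ÷ 60 = 1.25 L/s.
Equation of motion (constant flow): PIP = Vt/C + R·V̇ + PEEP.
R·V̇ = PIP − Vt/C − PEEP = 49.9 − 540/58.1 − 5 = 49.9 − 9.294 − 5 = 35.606 cmH2O.
R = 35.606 / 1.25 = 28.485 cmH2O·s/L.

28.5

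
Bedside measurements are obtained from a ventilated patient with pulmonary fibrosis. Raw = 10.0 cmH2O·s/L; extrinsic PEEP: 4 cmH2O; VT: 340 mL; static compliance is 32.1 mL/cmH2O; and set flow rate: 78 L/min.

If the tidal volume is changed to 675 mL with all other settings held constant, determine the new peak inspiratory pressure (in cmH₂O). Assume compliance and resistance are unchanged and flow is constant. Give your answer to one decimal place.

Flow: 78 L/min ÷ 60 = 1.3 L/s.
PIP = Vt/C + R·V̇ + PEEP (constant-flow equation of motion).
Only the elastic term changes: ΔPIP = ΔVt / C = (675 − 340) / 32.1 = 10.436 cmH2O.
Original PIP = 340/32.1 + 10.0×1.3 + 4 = 27.592 cmH2O; new PIP = 27.592 + (10.436) = 38.028 cmH2O.

38.0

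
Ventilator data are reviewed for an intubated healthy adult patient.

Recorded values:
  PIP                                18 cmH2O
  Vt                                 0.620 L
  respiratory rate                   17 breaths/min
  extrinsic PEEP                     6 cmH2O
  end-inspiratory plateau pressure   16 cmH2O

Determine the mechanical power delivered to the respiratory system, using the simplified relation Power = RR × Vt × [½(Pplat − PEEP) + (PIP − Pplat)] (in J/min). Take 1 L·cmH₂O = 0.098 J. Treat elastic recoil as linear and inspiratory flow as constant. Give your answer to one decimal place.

7.2

Per-breath work = Vt × [½(Pplat−PEEP) + (PIP−Pplat)] = 0.620 × [0.5×10.0 + 2.0] = 0.620 × 7.0 = 4.34 L·cmH2O.
Power = 17 × 4.34 = 73.78 L·cmH2O/min.
× 0.098 J/(L·cmH2O) → 7.23 J/min.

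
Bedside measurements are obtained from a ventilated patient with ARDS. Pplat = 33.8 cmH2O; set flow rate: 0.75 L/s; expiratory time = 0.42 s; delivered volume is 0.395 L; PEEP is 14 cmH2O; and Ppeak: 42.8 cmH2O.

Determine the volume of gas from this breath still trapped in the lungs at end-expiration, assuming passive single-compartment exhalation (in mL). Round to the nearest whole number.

R = (PIP − Pplat)/V̇ = (42.8 − 33.8) / 0.75 = 9.0/0.75 = 12.0 cmH2O·s/L.
C = Vt/(Pplat − PEEP) = 395.0 / (33.8 − 14) = 395.0/19.8 = 19.949 mL/cmH2O.
τ = R × C = 12.0 × 0.01995 L/cmH2O = 0.2394 s.
Fraction remaining = e^(−Te/τ) = e^(−0.42/0.2394) = 0.173.
Trapped volume = 395.0 × 0.173 = 68.335 mL.

68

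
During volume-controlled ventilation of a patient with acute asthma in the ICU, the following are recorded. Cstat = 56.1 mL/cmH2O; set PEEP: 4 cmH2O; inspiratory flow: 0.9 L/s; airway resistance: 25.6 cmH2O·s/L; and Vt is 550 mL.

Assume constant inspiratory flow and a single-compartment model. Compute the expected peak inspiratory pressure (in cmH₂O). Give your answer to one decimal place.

36.8

Equation of motion (constant flow): PIP = Vt/C + R·V̇ + PEEP.
PIP = 550/56.1 + 25.6×0.9 + 4 = 9.804 + 23.04 + 4 = 36.844 cmH2O.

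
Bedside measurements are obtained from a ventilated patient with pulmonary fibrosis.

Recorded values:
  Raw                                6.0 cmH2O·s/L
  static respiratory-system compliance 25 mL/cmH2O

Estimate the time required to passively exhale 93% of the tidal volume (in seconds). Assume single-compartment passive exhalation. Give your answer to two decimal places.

0.40

τ = R × C = 6.0 × 25 mL/cmH2O = 6.0 × 0.025 L/cmH2O = 0.15 s.
Exhaled fraction f = 1 − e^(−t/τ) → t = −τ·ln(1 − f) = −0.15·ln(0.07) = 0.3989 s.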